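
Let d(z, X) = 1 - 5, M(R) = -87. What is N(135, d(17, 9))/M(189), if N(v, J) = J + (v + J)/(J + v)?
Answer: 1/29 ≈ 0.034483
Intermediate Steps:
d(z, X) = -4
N(v, J) = 1 + J (N(v, J) = J + (J + v)/(J + v) = J + 1 = 1 + J)
N(135, d(17, 9))/M(189) = (1 - 4)/(-87) = -3*(-1/87) = 1/29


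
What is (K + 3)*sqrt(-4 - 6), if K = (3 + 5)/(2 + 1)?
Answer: 17*I*sqrt(10)/3 ≈ 17.92*I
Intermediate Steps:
K = 8/3 ≈ 2.6667
(K + 3)*sqrt(-4 - 6) = (8/3 + 3)*sqrt(-4 - 6) = 17*sqrt(-10)/3 = 17*(I*sqrt(10))/3 = 17*I*sqrt(10)/3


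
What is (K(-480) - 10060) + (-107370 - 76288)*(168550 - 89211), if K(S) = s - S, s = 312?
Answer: -14571251330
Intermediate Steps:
K(S) = 312 - S
(K(-480) - 10060) + (-107370 - 76288)*(168550 - 89211) = ((312 - 1*(-480)) - 10060) + (-107370 - 76288)*(168550 - 89211) = ((312 + 480) - 10060) - 183658*79339 = (792 - 10060) - 14571242062 = -9268 - 14571242062 = -14571251330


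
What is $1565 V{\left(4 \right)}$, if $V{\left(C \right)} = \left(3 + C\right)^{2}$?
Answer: $76685$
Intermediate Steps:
$1565 V{\left(4 \right)} = 1565 \left(3 + 4\right)^{2} = 1565 \cdot 7^{2} = 1565 \cdot 49 = 76685$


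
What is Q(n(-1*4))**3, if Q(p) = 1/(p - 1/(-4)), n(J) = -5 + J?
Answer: -64/42875 ≈ -0.0014927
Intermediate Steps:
Q(p) = 1/(1/4 + p) (Q(p) = 1/(p - 1*(-1/4)) = 1/(p + 1/4) = 1/(1/4 + p))
Q(n(-1*4))**3 = (4/(1 + 4*(-5 - 1*4)))**3 = (4/(1 + 4*(-5 - 4)))**3 = (4/(1 + 4*(-9)))**3 = (4/(1 - 36))**3 = (4/(-35))**3 = (4*(-1/35))**3 = (-4/35)**3 = -64/42875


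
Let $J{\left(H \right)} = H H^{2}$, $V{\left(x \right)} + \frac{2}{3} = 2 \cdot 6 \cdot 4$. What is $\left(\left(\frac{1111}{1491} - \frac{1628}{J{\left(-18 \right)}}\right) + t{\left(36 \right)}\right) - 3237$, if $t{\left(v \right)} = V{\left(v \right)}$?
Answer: $- \frac{2310573173}{724626} \approx -3188.6$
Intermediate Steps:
$V{\left(x \right)} = \frac{142}{3}$ ($V{\left(x \right)} = - \frac{2}{3} + 2 \cdot 6 \cdot 4 = - \frac{2}{3} + 12 \cdot 4 = - \frac{2}{3} + 48 = \frac{142}{3}$)
$J{\left(H \right)} = H^{3}$
$t{\left(v \right)} = \frac{142}{3}$
$\left(\left(\frac{1111}{1491} - \frac{1628}{J{\left(-18 \right)}}\right) + t{\left(36 \right)}\right) - 3237 = \left(\left(\frac{1111}{1491} - \frac{1628}{\left(-18\right)^{3}}\right) + \frac{142}{3}\right) - 3237 = \left(\left(1111 \cdot \frac{1}{1491} - \frac{1628}{-5832}\right) + \frac{142}{3}\right) - 3237 = \left(\left(\frac{1111}{1491} - - \frac{407}{1458}\right) + \frac{142}{3}\right) - 3237 = \left(\left(\frac{1111}{1491} + \frac{407}{1458}\right) + \frac{142}{3}\right) - 3237 = \left(\frac{742225}{724626} + \frac{142}{3}\right) - 3237 = \frac{35041189}{724626} - 3237 = - \frac{2310573173}{724626}$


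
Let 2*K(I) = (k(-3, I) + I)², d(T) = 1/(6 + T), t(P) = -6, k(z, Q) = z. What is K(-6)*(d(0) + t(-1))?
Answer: -945/4 ≈ -236.25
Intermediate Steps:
K(I) = (-3 + I)²/2
K(-6)*(d(0) + t(-1)) = ((-3 - 6)²/2)*(1/(6 + 0) - 6) = ((½)*(-9)²)*(1/6 - 6) = ((½)*81)*(⅙ - 6) = (81/2)*(-35/6) = -945/4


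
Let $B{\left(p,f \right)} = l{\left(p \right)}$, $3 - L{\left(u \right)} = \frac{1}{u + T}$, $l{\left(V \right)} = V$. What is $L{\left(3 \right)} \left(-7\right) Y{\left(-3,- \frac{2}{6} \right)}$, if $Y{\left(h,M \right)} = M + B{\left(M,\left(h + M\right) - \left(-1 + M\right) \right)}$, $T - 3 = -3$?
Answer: $\frac{112}{9} \approx 12.444$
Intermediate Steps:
$T = 0$ ($T = 3 - 3 = 0$)
$L{\left(u \right)} = 3 - \frac{1}{u}$ ($L{\left(u \right)} = 3 - \frac{1}{u + 0} = 3 - \frac{1}{u}$)
$B{\left(p,f \right)} = p$
$Y{\left(h,M \right)} = 2 M$ ($Y{\left(h,M \right)} = M + M = 2 M$)
$L{\left(3 \right)} \left(-7\right) Y{\left(-3,- \frac{2}{6} \right)} = \left(3 - \frac{1}{3}\right) \left(-7\right) 2 \left(- \frac{2}{6}\right) = \left(3 - \frac{1}{3}\right) \left(-7\right) 2 \left(\left(-2\right) \frac{1}{6}\right) = \left(3 - \frac{1}{3}\right) \left(-7\right) 2 \left(- \frac{1}{3}\right) = \frac{8}{3} \left(-7\right) \left(- \frac{2}{3}\right) = \left(- \frac{56}{3}\right) \left(- \frac{2}{3}\right) = \frac{112}{9}$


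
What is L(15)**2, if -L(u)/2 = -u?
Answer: 900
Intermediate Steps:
L(u) = 2*u (L(u) = -(-2)*u = 2*u)
L(15)**2 = (2*15)**2 = 30**2 = 900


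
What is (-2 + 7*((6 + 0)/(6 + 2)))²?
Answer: 169/16 ≈ 10.563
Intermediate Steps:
(-2 + 7*((6 + 0)/(6 + 2)))² = (-2 + 7*(6/8))² = (-2 + 7*(6*(⅛)))² = (-2 + 7*(¾))² = (-2 + 21/4)² = (13/4)² = 169/16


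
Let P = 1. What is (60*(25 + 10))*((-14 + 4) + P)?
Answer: -18900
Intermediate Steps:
(60*(25 + 10))*((-14 + 4) + P) = (60*(25 + 10))*((-14 + 4) + 1) = (60*35)*(-10 + 1) = 2100*(-9) = -18900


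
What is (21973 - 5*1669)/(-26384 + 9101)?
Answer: -13628/17283 ≈ -0.78852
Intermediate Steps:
(21973 - 5*1669)/(-26384 + 9101) = (21973 - 8345)/(-17283) = 13628*(-1/17283) = -13628/17283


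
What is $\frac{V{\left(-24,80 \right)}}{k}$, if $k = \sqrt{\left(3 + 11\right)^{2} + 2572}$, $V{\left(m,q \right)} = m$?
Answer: $- \frac{6 \sqrt{173}}{173} \approx -0.45617$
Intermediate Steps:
$k = 4 \sqrt{173}$ ($k = \sqrt{14^{2} + 2572} = \sqrt{196 + 2572} = \sqrt{2768} = 4 \sqrt{173} \approx 52.612$)
$\frac{V{\left(-24,80 \right)}}{k} = - \frac{24}{4 \sqrt{173}} = - 24 \frac{\sqrt{173}}{692} = - \frac{6 \sqrt{173}}{173}$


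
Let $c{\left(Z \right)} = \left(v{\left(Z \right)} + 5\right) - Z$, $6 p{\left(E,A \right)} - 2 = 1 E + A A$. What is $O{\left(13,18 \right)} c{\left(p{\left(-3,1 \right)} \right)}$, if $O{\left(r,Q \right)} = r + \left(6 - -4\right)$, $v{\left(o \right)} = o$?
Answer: $115$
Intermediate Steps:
$p{\left(E,A \right)} = \frac{1}{3} + \frac{E}{6} + \frac{A^{2}}{6}$ ($p{\left(E,A \right)} = \frac{1}{3} + \frac{1 E + A A}{6} = \frac{1}{3} + \frac{E + A^{2}}{6} = \frac{1}{3} + \left(\frac{E}{6} + \frac{A^{2}}{6}\right) = \frac{1}{3} + \frac{E}{6} + \frac{A^{2}}{6}$)
$O{\left(r,Q \right)} = 10 + r$ ($O{\left(r,Q \right)} = r + \left(6 + 4\right) = r + 10 = 10 + r$)
$c{\left(Z \right)} = 5$ ($c{\left(Z \right)} = \left(Z + 5\right) - Z = \left(5 + Z\right) - Z = 5$)
$O{\left(13,18 \right)} c{\left(p{\left(-3,1 \right)} \right)} = \left(10 + 13\right) 5 = 23 \cdot 5 = 115$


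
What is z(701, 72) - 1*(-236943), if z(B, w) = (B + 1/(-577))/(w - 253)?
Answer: 24745211615/104437 ≈ 2.3694e+5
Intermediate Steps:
z(B, w) = (-1/577 + B)/(-253 + w) (z(B, w) = (B - 1/577)/(-253 + w) = (-1/577 + B)/(-253 + w))
z(701, 72) - 1*(-236943) = (-1/577 + 701)/(-253 + 72) - 1*(-236943) = (404476/577)/(-181) + 236943 = -1/181*404476/577 + 236943 = -404476/104437 + 236943 = 24745211615/104437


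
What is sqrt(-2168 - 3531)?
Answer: I*sqrt(5699) ≈ 75.492*I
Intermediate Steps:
sqrt(-2168 - 3531) = sqrt(-5699) = I*sqrt(5699)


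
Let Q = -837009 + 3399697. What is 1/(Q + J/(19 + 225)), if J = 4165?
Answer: 244/625300037 ≈ 3.9021e-7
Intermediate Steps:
Q = 2562688
1/(Q + J/(19 + 225)) = 1/(2562688 + 4165/(19 + 225)) = 1/(2562688 + 4165/244) = 1/(625300037/244) = 244/625300037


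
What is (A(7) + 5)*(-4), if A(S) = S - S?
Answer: -20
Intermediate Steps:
A(S) = 0
(A(7) + 5)*(-4) = (0 + 5)*(-4) = 5*(-4) = -20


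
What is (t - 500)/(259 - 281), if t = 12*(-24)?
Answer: 394/11 ≈ 35.818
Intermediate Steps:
t = -288
(t - 500)/(259 - 281) = (-288 - 500)/(259 - 281) = -788/(-22) = -788*(-1/22) = 394/11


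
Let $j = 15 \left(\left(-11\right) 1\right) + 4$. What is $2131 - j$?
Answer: $2292$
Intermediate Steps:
$j = -161$ ($j = 15 \left(-11\right) + 4 = -165 + 4 = -161$)
$2131 - j = 2131 - -161 = 2131 + 161 = 2292$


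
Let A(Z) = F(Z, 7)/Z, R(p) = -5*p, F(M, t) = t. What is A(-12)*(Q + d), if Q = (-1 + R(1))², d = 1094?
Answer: -3955/6 ≈ -659.17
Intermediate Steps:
Q = 36 (Q = (-1 - 5*1)² = (-1 - 5)² = (-6)² = 36)
A(Z) = 7/Z
A(-12)*(Q + d) = (7/(-12))*(36 + 1094) = (7*(-1/12))*1130 = -7/12*1130 = -3955/6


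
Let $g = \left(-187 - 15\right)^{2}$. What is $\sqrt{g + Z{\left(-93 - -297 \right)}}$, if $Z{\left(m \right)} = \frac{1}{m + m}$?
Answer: $\frac{\sqrt{1698099366}}{204} \approx 202.0$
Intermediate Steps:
$Z{\left(m \right)} = \frac{1}{2 m}$
$g = 40804$ ($g = \left(-202\right)^{2} = 40804$)
$\sqrt{g + Z{\left(-93 - -297 \right)}} = \sqrt{40804 + \frac{1}{2 \left(-93 - -297\right)}} = \sqrt{40804 + \frac{1}{2 \left(-93 + 297\right)}} = \sqrt{40804 + \frac{1}{2 \cdot 204}} = \sqrt{40804 + \frac{1}{2} \cdot \frac{1}{204}} = \sqrt{40804 + \frac{1}{408}} = \sqrt{\frac{16648033}{408}} = \frac{\sqrt{1698099366}}{204}$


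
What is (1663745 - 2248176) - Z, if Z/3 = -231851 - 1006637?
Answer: 3131033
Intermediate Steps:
Z = -3715464 (Z = 3*(-231851 - 1006637) = 3*(-1238488) = -3715464)
(1663745 - 2248176) - Z = (1663745 - 2248176) - 1*(-3715464) = -584431 + 3715464 = 3131033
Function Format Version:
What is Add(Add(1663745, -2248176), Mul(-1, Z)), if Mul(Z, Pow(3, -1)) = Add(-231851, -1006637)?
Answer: 3131033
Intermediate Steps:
Z = -3715464 (Z = Mul(3, Add(-231851, -1006637)) = Mul(3, -1238488) = -3715464)
Add(Add(1663745, -2248176), Mul(-1, Z)) = Add(Add(1663745, -2248176), Mul(-1, -3715464)) = Add(-584431, 3715464) = 3131033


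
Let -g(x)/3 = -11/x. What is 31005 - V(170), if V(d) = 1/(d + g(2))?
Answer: 11564863/373 ≈ 31005.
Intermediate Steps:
g(x) = 33/x (g(x) = -(-33)/x = 33/x)
V(d) = 1/(33/2 + d) (V(d) = 1/(d + 33/2) = 1/(33/2 + d))
31005 - V(170) = 31005 - 2/(33 + 2*170) = 31005 - 2/(33 + 340) = 31005 - 2/373 = 11564863/373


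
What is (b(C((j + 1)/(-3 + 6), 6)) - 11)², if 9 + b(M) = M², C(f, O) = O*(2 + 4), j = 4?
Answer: 1628176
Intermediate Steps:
C(f, O) = 6*O (C(f, O) = O*6 = 6*O)
b(M) = -9 + M²
(b(C((j + 1)/(-3 + 6), 6)) - 11)² = ((-9 + (6*6)²) - 11)² = ((-9 + 36²) - 11)² = ((-9 + 1296) - 11)² = (1287 - 11)² = 1276² = 1628176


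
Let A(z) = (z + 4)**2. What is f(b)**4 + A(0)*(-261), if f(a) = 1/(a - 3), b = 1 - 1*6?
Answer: -17104895/4096 ≈ -4176.0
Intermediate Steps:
b = -5 (b = 1 - 6 = -5)
f(a) = 1/(-3 + a)
A(z) = (4 + z)**2
f(b)**4 + A(0)*(-261) = (1/(-3 - 5))**4 + (4 + 0)**2*(-261) = (1/(-8))**4 + 4**2*(-261) = (-1/8)**4 + 16*(-261) = 1/4096 - 4176 = -17104895/4096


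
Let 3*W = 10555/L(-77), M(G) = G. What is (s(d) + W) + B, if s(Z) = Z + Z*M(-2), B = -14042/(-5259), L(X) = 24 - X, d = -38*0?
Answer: 19921157/531159 ≈ 37.505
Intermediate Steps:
d = 0
W = 10555/303 (W = (10555/(24 - 1*(-77)))/3 = (10555/(24 + 77))/3 = (10555/101)/3 = (10555*(1/101))/3 = (⅓)*(10555/101) = 10555/303 ≈ 34.835)
B = 14042/5259 (B = -14042*(-1/5259) = 14042/5259 ≈ 2.6701)
s(Z) = -Z (s(Z) = Z + Z*(-2) = Z - 2*Z = -Z)
(s(d) + W) + B = (-1*0 + 10555/303) + 14042/5259 = (0 + 10555/303) + 14042/5259 = 10555/303 + 14042/5259 = 19921157/531159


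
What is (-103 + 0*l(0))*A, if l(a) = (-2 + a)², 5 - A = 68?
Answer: 6489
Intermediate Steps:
A = -63 (A = 5 - 1*68 = 5 - 68 = -63)
(-103 + 0*l(0))*A = (-103 + 0*(-2 + 0)²)*(-63) = (-103 + 0*(-2)²)*(-63) = (-103 + 0*4)*(-63) = (-103 + 0)*(-63) = -103*(-63) = 6489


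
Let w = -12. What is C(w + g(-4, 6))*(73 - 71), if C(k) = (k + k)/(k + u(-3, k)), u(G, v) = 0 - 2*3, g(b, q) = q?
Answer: 2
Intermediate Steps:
u(G, v) = -6 (u(G, v) = 0 - 6 = -6)
C(k) = 2*k/(-6 + k) (C(k) = (k + k)/(k - 6) = (2*k)/(-6 + k) = 2*k/(-6 + k))
C(w + g(-4, 6))*(73 - 71) = (2*(-12 + 6)/(-6 + (-12 + 6)))*(73 - 71) = (2*(-6)/(-6 - 6))*2 = (2*(-6)/(-12))*2 = (2*(-6)*(-1/12))*2 = 1*2 = 2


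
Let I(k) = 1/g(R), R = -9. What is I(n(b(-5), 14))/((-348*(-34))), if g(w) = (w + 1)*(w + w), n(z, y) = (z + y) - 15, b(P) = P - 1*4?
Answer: 1/1703808 ≈ 5.8692e-7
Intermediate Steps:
b(P) = -4 + P (b(P) = P - 4 = -4 + P)
n(z, y) = -15 + y + z (n(z, y) = (y + z) - 15 = -15 + y + z)
g(w) = 2*w*(1 + w) (g(w) = (1 + w)*(2*w) = 2*w*(1 + w))
I(k) = 1/144 (I(k) = 1/(2*(-9)*(1 - 9)) = 1/(2*(-9)*(-8)) = 1/144)
I(n(b(-5), 14))/((-348*(-34))) = 1/(144*((-348*(-34)))) = (1/144)/11832 = (1/144)*(1/11832) = 1/1703808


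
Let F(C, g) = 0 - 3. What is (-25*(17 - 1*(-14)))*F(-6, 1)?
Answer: 2325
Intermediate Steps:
F(C, g) = -3
(-25*(17 - 1*(-14)))*F(-6, 1) = -25*(17 - 1*(-14))*(-3) = -25*(17 + 14)*(-3) = -25*31*(-3) = -775*(-3) = 2325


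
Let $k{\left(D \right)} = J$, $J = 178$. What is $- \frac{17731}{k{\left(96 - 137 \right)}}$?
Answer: $- \frac{17731}{178} \approx -99.612$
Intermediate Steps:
$k{\left(D \right)} = 178$
$- \frac{17731}{k{\left(96 - 137 \right)}} = - \frac{17731}{178}$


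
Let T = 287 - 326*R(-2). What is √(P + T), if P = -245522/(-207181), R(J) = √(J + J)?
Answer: √(12370045953889 - 27986426328172*I)/207181 ≈ 22.372 - 14.572*I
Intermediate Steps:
R(J) = √2*√J (R(J) = √(2*J) = √2*√J)
P = 245522/207181 (P = -245522*(-1/207181) = 245522/207181 ≈ 1.1851)
T = 287 - 652*I (T = 287 - 326*√2*√(-2) = 287 - 326*√2*I*√2 = 287 - 652*I ≈ 287.0 - 652.0*I)
√(P + T) = √(245522/207181 + (287 - 652*I)) = √(59706469/207181 - 652*I)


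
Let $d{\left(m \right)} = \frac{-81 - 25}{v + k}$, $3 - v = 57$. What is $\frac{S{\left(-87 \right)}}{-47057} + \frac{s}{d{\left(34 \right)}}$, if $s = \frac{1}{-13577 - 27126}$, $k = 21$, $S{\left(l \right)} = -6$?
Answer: $\frac{24334227}{203028273526} \approx 0.00011986$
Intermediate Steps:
$v = -54$ ($v = 3 - 57 = -54$)
$s = - \frac{1}{40703}$ ($s = \frac{1}{-40703} = - \frac{1}{40703} \approx -2.4568 \cdot 10^{-5}$)
$d{\left(m \right)} = \frac{106}{33}$ ($d{\left(m \right)} = \frac{-81 - 25}{-54 + 21} = - \frac{106}{-33} = \left(-106\right) \left(- \frac{1}{33}\right) = \frac{106}{33}$)
$\frac{S{\left(-87 \right)}}{-47057} + \frac{s}{d{\left(34 \right)}} = - \frac{6}{-47057} - \frac{1}{40703 \cdot \frac{106}{33}} = \left(-6\right) \left(- \frac{1}{47057}\right) - \frac{33}{4314518} = \frac{6}{47057} - \frac{33}{4314518} = \frac{24334227}{203028273526}$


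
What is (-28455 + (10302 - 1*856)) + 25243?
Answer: 6234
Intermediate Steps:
(-28455 + (10302 - 1*856)) + 25243 = (-28455 + (10302 - 856)) + 25243 = (-28455 + 9446) + 25243 = -19009 + 25243 = 6234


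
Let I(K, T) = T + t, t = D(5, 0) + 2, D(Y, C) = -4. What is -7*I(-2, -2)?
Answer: 28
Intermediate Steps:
t = -2 (t = -4 + 2 = -2)
I(K, T) = -2 + T (I(K, T) = T - 2 = -2 + T)
-7*I(-2, -2) = -7*(-2 - 2) = -7*(-4) = 28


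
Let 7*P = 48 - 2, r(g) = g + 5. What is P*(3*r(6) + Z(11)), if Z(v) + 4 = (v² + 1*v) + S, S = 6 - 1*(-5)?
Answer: 7912/7 ≈ 1130.3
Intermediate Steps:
r(g) = 5 + g
S = 11 (S = 6 + 5 = 11)
P = 46/7 (P = (48 - 2)/7 = (⅐)*46 = 46/7 ≈ 6.5714)
Z(v) = 7 + v + v² (Z(v) = -4 + ((v² + 1*v) + 11) = -4 + ((v² + v) + 11) = -4 + ((v + v²) + 11) = -4 + (11 + v + v²) = 7 + v + v²)
P*(3*r(6) + Z(11)) = 46*(3*(5 + 6) + (7 + 11 + 11²))/7 = 46*(3*11 + (7 + 11 + 121))/7 = 46*(33 + 139)/7 = (46/7)*172 = 7912/7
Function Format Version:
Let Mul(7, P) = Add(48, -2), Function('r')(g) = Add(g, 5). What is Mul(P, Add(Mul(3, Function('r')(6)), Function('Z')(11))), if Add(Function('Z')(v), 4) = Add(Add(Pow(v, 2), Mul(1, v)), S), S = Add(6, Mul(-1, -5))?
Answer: Rational(7912, 7) ≈ 1130.3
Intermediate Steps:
Function('r')(g) = Add(5, g)
S = 11 (S = Add(6, 5) = 11)
P = Rational(46, 7) (P = Mul(Rational(1, 7), Add(48, -2)) = Mul(Rational(1, 7), 46) = Rational(46, 7) ≈ 6.5714)
Function('Z')(v) = Add(7, v, Pow(v, 2)) (Function('Z')(v) = Add(-4, Add(Add(Pow(v, 2), Mul(1, v)), 11)) = Add(-4, Add(Add(Pow(v, 2), v), 11)) = Add(-4, Add(Add(v, Pow(v, 2)), 11)) = Add(-4, Add(11, v, Pow(v, 2))) = Add(7, v, Pow(v, 2)))
Mul(P, Add(Mul(3, Function('r')(6)), Function('Z')(11))) = Mul(Rational(46, 7), Add(Mul(3, Add(5, 6)), Add(7, 11, Pow(11, 2)))) = Mul(Rational(46, 7), Add(Mul(3, 11), Add(7, 11, 121))) = Mul(Rational(46, 7), Add(33, 139)) = Mul(Rational(46, 7), 172) = Rational(7912, 7)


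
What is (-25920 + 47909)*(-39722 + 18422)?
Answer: -468365700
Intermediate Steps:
(-25920 + 47909)*(-39722 + 18422) = 21989*(-21300) = -468365700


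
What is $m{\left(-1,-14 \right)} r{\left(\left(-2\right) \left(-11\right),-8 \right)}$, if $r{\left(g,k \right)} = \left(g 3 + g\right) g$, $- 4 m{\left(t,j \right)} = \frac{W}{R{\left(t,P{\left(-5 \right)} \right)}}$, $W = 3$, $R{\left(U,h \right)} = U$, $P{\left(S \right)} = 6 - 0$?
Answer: $1452$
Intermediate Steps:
$P{\left(S \right)} = 6$ ($P{\left(S \right)} = 6 + 0 = 6$)
$m{\left(t,j \right)} = - \frac{3}{4 t}$ ($m{\left(t,j \right)} = - \frac{3 \frac{1}{t}}{4} = - \frac{3}{4 t}$)
$r{\left(g,k \right)} = 4 g^{2}$ ($r{\left(g,k \right)} = \left(3 g + g\right) g = 4 g g = 4 g^{2}$)
$m{\left(-1,-14 \right)} r{\left(\left(-2\right) \left(-11\right),-8 \right)} = - \frac{3}{4 \left(-1\right)} 4 \left(\left(-2\right) \left(-11\right)\right)^{2} = \left(- \frac{3}{4}\right) \left(-1\right) 4 \cdot 22^{2} = \frac{3 \cdot 4 \cdot 484}{4} = \frac{3}{4} \cdot 1936 = 1452$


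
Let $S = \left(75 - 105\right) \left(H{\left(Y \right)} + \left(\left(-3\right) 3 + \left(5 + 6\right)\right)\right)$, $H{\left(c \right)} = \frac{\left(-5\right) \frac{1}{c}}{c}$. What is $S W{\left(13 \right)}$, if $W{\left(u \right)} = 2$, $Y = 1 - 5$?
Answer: $- \frac{405}{4} \approx -101.25$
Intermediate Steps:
$Y = -4$
$H{\left(c \right)} = - \frac{5}{c^{2}}$
$S = - \frac{405}{8}$ ($S = \left(75 - 105\right) \left(- \frac{5}{16} + \left(\left(-3\right) 3 + \left(5 + 6\right)\right)\right) = - 30 \left(\left(-5\right) \frac{1}{16} + \left(-9 + 11\right)\right) = - 30 \left(- \frac{5}{16} + 2\right) = \left(-30\right) \frac{27}{16} = - \frac{405}{8} \approx -50.625$)
$S W{\left(13 \right)} = \left(- \frac{405}{8}\right) 2 = - \frac{405}{4}$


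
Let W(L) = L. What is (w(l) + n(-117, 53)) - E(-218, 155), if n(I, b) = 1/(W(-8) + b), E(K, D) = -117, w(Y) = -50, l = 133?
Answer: 3016/45 ≈ 67.022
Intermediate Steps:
n(I, b) = 1/(-8 + b)
(w(l) + n(-117, 53)) - E(-218, 155) = (-50 + 1/(-8 + 53)) - 1*(-117) = (-50 + 1/45) + 117 = -2249/45 + 117 = 3016/45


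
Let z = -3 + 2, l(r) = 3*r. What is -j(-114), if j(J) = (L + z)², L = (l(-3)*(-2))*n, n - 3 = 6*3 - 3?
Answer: -104329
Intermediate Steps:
n = 18 (n = 3 + (6*3 - 3) = 3 + (18 - 3) = 3 + 15 = 18)
z = -1
L = 324 (L = ((3*(-3))*(-2))*18 = -9*(-2)*18 = 18*18 = 324)
j(J) = 104329 (j(J) = (324 - 1)² = 323² = 104329)
-j(-114) = -1*104329 = -104329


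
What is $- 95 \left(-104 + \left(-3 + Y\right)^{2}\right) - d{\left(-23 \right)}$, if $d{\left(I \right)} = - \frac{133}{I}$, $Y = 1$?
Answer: $\frac{218367}{23} \approx 9494.2$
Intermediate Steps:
$- 95 \left(-104 + \left(-3 + Y\right)^{2}\right) - d{\left(-23 \right)} = - 95 \left(-104 + \left(-3 + 1\right)^{2}\right) - - \frac{133}{-23} = - 95 \left(-104 + \left(-2\right)^{2}\right) - \left(-133\right) \left(- \frac{1}{23}\right) = - 95 \left(-104 + 4\right) - \frac{133}{23} = \left(-95\right) \left(-100\right) - \frac{133}{23} = 9500 - \frac{133}{23} = \frac{218367}{23}$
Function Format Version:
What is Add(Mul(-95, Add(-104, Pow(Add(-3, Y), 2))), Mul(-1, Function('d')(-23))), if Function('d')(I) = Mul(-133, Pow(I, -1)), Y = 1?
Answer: Rational(218367, 23) ≈ 9494.2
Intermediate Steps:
Add(Mul(-95, Add(-104, Pow(Add(-3, Y), 2))), Mul(-1, Function('d')(-23))) = Add(Mul(-95, Add(-104, Pow(Add(-3, 1), 2))), Mul(-1, Mul(-133, Pow(-23, -1)))) = Add(Mul(-95, Add(-104, Pow(-2, 2))), Mul(-1, Mul(-133, Rational(-1, 23)))) = Add(Mul(-95, Add(-104, 4)), Mul(-1, Rational(133, 23))) = Add(Mul(-95, -100), Rational(-133, 23)) = Add(9500, Rational(-133, 23)) = Rational(218367, 23)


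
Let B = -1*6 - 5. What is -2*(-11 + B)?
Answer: 44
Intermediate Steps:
B = -11 (B = -6 - 5 = -11)
-2*(-11 + B) = -2*(-11 - 11) = -2*(-22) = 44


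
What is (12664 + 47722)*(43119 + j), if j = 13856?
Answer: 3440492350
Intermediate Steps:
(12664 + 47722)*(43119 + j) = (12664 + 47722)*(43119 + 13856) = 60386*56975 = 3440492350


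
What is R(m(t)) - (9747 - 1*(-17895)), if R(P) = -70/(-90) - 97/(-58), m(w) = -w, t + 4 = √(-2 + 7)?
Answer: -14427845/522 ≈ -27640.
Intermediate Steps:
t = -4 + √5 (t = -4 + √(-2 + 7) = -4 + √5 ≈ -1.7639)
R(P) = 1279/522 (R(P) = -70*(-1/90) - 97*(-1/58) = 7/9 + 97/58 = 1279/522)
R(m(t)) - (9747 - 1*(-17895)) = 1279/522 - (9747 - 1*(-17895)) = 1279/522 - (9747 + 17895) = 1279/522 - 1*27642 = 1279/522 - 27642 = -14427845/522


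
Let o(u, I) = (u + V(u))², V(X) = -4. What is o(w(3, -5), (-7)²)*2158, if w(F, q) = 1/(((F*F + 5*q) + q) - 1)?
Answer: 8546759/242 ≈ 35317.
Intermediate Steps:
w(F, q) = 1/(-1 + F² + 6*q) (w(F, q) = 1/(((F² + 5*q) + q) - 1) = 1/((F² + 6*q) - 1) = 1/(-1 + F² + 6*q))
o(u, I) = (-4 + u)² (o(u, I) = (u - 4)² = (-4 + u)²)
o(w(3, -5), (-7)²)*2158 = (-4 + 1/(-1 + 3² + 6*(-5)))²*2158 = (-4 + 1/(-1 + 9 - 30))²*2158 = (-4 + 1/(-22))²*2158 = (-4 - 1/22)²*2158 = (-89/22)²*2158 = (7921/484)*2158 = 8546759/242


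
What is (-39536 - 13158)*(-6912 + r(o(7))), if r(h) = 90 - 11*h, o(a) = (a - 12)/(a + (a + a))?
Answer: 7546149658/21 ≈ 3.5934e+8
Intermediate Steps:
o(a) = (-12 + a)/(3*a) (o(a) = (-12 + a)/(a + 2*a) = (-12 + a)/((3*a)) = (-12 + a)*(1/(3*a)) = (-12 + a)/(3*a))
r(h) = 90 - 11*h
(-39536 - 13158)*(-6912 + r(o(7))) = (-39536 - 13158)*(-6912 + (90 - 11*(-12 + 7)/(3*7))) = -52694*(-6912 + (90 - 11*(-5)/(3*7))) = -52694*(-6912 + (90 - 11*(-5/21))) = -52694*(-6912 + (90 + 55/21)) = -52694*(-6912 + 1945/21) = -52694*(-143207/21) = 7546149658/21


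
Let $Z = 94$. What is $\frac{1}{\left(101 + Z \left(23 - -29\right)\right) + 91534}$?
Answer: $\frac{1}{96523} \approx 1.036 \cdot 10^{-5}$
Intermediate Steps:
$\frac{1}{\left(101 + Z \left(23 - -29\right)\right) + 91534} = \frac{1}{\left(101 + 94 \left(23 - -29\right)\right) + 91534} = \frac{1}{\left(101 + 94 \left(23 + 29\right)\right) + 91534} = \frac{1}{\left(101 + 94 \cdot 52\right) + 91534} = \frac{1}{\left(101 + 4888\right) + 91534} = \frac{1}{4989 + 91534} = \frac{1}{96523}$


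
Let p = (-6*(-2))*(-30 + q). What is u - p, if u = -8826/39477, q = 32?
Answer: -318758/13159 ≈ -24.224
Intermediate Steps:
p = 24 (p = (-6*(-2))*(-30 + 32) = 12*2 = 24)
u = -2942/13159 (u = -8826*1/39477 = -2942/13159 ≈ -0.22357)
u - p = -2942/13159 - 1*24 = -2942/13159 - 24 = -318758/13159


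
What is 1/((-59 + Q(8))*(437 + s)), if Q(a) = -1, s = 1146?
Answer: -1/94980 ≈ -1.0529e-5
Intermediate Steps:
1/((-59 + Q(8))*(437 + s)) = 1/((-59 - 1)*(437 + 1146)) = 1/(-60*1583) = -1/60*1/1583 = -1/94980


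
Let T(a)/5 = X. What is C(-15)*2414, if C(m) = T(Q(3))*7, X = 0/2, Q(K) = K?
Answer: 0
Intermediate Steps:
X = 0 (X = 0*(1/2) = 0)
T(a) = 0 (T(a) = 5*0 = 0)
C(m) = 0 (C(m) = 0*7 = 0)
C(-15)*2414 = 0*2414 = 0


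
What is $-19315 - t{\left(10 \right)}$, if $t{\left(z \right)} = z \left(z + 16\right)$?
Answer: $-19575$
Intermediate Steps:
$t{\left(z \right)} = z \left(16 + z\right)$
$-19315 - t{\left(10 \right)} = -19315 - 10 \left(16 + 10\right) = -19315 - 10 \cdot 26 = -19315 - 260 = -19575$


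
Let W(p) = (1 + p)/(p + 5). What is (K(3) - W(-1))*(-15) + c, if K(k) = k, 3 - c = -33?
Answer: -9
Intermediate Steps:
c = 36 (c = 3 - 1*(-33) = 3 + 33 = 36)
W(p) = (1 + p)/(5 + p)
(K(3) - W(-1))*(-15) + c = (3 - (1 - 1)/(5 - 1))*(-15) + 36 = (3 - 0/4)*(-15) + 36 = (3 - 1*0)*(-15) + 36 = (3 + 0)*(-15) + 36 = 3*(-15) + 36 = -45 + 36 = -9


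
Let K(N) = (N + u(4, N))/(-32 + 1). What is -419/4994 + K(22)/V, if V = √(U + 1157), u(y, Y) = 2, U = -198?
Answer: -419/4994 - 24*√959/29729 ≈ -0.10890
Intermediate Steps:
V = √959 (V = √(-198 + 1157) = √959 ≈ 30.968)
K(N) = -2/31 - N/31 (K(N) = (N + 2)/(-32 + 1) = (2 + N)/(-31) = (2 + N)*(-1/31) = -2/31 - N/31)
-419/4994 + K(22)/V = -419/4994 + (-2/31 - 1/31*22)/(√959) = -419*1/4994 + (-2/31 - 22/31)*(√959/959) = -419/4994 - 24*√959/29729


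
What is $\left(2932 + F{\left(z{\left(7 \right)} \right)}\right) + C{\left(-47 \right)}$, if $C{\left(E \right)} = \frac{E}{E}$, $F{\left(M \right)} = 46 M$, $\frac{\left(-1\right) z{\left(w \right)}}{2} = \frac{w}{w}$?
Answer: $2841$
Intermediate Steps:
$z{\left(w \right)} = -2$ ($z{\left(w \right)} = - 2 \frac{w}{w} = \left(-2\right) 1 = -2$)
$C{\left(E \right)} = 1$
$\left(2932 + F{\left(z{\left(7 \right)} \right)}\right) + C{\left(-47 \right)} = \left(2932 + 46 \left(-2\right)\right) + 1 = \left(2932 - 92\right) + 1 = 2840 + 1 = 2841$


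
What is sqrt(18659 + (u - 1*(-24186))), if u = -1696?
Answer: sqrt(41149) ≈ 202.85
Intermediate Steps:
sqrt(18659 + (u - 1*(-24186))) = sqrt(18659 + (-1696 - 1*(-24186))) = sqrt(18659 + (-1696 + 24186)) = sqrt(18659 + 22490) = sqrt(41149)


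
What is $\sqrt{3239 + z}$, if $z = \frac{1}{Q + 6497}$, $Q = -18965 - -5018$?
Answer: $\frac{\sqrt{7190903602}}{1490} \approx 56.912$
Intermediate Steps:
$Q = -13947$ ($Q = -18965 + 5018 = -13947$)
$z = - \frac{1}{7450}$ ($z = \frac{1}{-13947 + 6497} = \frac{1}{-7450} = - \frac{1}{7450} \approx -0.00013423$)
$\sqrt{3239 + z} = \sqrt{3239 - \frac{1}{7450}} = \sqrt{\frac{24130549}{7450}} = \frac{\sqrt{7190903602}}{1490}$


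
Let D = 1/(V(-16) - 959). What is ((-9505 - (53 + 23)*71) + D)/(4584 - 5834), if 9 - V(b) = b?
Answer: 2783507/233500 ≈ 11.921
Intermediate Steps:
V(b) = 9 - b
D = -1/934 (D = 1/((9 - 1*(-16)) - 959) = 1/((9 + 16) - 959) = 1/(25 - 959) = 1/(-934) = -1/934 ≈ -0.0010707)
((-9505 - (53 + 23)*71) + D)/(4584 - 5834) = ((-9505 - (53 + 23)*71) - 1/934)/(4584 - 5834) = ((-9505 - 76*71) - 1/934)/(-1250) = ((-9505 - 1*5396) - 1/934)*(-1/1250) = ((-9505 - 5396) - 1/934)*(-1/1250) = (-14901 - 1/934)*(-1/1250) = -13917535/934*(-1/1250) = 2783507/233500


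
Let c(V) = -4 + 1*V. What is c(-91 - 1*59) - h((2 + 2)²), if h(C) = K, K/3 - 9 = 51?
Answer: -334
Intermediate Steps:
c(V) = -4 + V
K = 180 (K = 27 + 3*51 = 27 + 153 = 180)
h(C) = 180
c(-91 - 1*59) - h((2 + 2)²) = (-4 + (-91 - 1*59)) - 1*180 = (-4 + (-91 - 59)) - 180 = (-4 - 150) - 180 = -154 - 180 = -334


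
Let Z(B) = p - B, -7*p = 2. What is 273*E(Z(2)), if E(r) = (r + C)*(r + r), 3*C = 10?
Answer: -9152/7 ≈ -1307.4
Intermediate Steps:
p = -2/7 (p = -⅐*2 = -2/7 ≈ -0.28571)
C = 10/3 (C = (⅓)*10 = 10/3 ≈ 3.3333)
Z(B) = -2/7 - B
E(r) = 2*r*(10/3 + r) (E(r) = (r + 10/3)*(r + r) = (10/3 + r)*(2*r) = 2*r*(10/3 + r))
273*E(Z(2)) = 273*(2*(-2/7 - 1*2)*(10 + 3*(-2/7 - 1*2))/3) = 273*(2*(-2/7 - 2)*(10 + 3*(-2/7 - 2))/3) = 273*((⅔)*(-16/7)*(10 + 3*(-16/7))) = 273*((⅔)*(-16/7)*(10 - 48/7)) = 273*((⅔)*(-16/7)*(22/7)) = 273*(-704/147) = -9152/7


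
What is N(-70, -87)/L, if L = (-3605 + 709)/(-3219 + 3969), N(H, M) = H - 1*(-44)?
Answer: 4875/724 ≈ 6.7334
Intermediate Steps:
N(H, M) = 44 + H (N(H, M) = H + 44 = 44 + H)
L = -1448/375 (L = -2896/750 = -2896*1/750 = -1448/375 ≈ -3.8613)
N(-70, -87)/L = (44 - 70)/(-1448/375) = -26*(-375/1448) = 4875/724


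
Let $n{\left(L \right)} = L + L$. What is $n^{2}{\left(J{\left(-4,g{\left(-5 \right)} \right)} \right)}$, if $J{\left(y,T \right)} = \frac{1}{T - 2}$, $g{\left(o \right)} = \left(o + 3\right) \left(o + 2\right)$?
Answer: $\frac{1}{4} \approx 0.25$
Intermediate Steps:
$g{\left(o \right)} = \left(2 + o\right) \left(3 + o\right)$ ($g{\left(o \right)} = \left(3 + o\right) \left(2 + o\right) = \left(2 + o\right) \left(3 + o\right)$)
$J{\left(y,T \right)} = \frac{1}{-2 + T}$
$n{\left(L \right)} = 2 L$
$n^{2}{\left(J{\left(-4,g{\left(-5 \right)} \right)} \right)} = \left(\frac{2}{-2 + \left(6 + \left(-5\right)^{2} + 5 \left(-5\right)\right)}\right)^{2} = \left(\frac{2}{-2 + \left(6 + 25 - 25\right)}\right)^{2} = \left(\frac{2}{-2 + 6}\right)^{2} = \left(\frac{2}{4}\right)^{2} = \left(2 \cdot \frac{1}{4}\right)^{2} = \left(\frac{1}{2}\right)^{2} = \frac{1}{4}$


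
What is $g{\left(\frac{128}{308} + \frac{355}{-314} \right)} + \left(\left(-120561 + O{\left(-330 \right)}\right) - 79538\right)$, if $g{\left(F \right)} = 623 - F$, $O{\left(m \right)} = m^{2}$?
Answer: $- \frac{2189929241}{24178} \approx -90575.0$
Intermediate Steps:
$g{\left(\frac{128}{308} + \frac{355}{-314} \right)} + \left(\left(-120561 + O{\left(-330 \right)}\right) - 79538\right) = \left(623 - \left(\frac{128}{308} + \frac{355}{-314}\right)\right) - \left(200099 - 108900\right) = \left(623 - \left(128 \cdot \frac{1}{308} + 355 \left(- \frac{1}{314}\right)\right)\right) + \left(\left(-120561 + 108900\right) - 79538\right) = \left(623 - \left(\frac{32}{77} - \frac{355}{314}\right)\right) - 91199 = \left(623 - - \frac{17287}{24178}\right) - 91199 = \left(623 + \frac{17287}{24178}\right) - 91199 = \frac{15080181}{24178} - 91199 = - \frac{2189929241}{24178}$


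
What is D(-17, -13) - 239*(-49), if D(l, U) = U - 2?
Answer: 11696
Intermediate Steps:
D(l, U) = -2 + U
D(-17, -13) - 239*(-49) = (-2 - 13) - 239*(-49) = -15 + 11711 = 11696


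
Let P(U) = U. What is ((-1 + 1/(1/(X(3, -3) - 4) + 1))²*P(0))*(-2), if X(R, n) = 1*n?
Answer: 0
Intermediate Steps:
X(R, n) = n
((-1 + 1/(1/(X(3, -3) - 4) + 1))²*P(0))*(-2) = ((-1 + 1/(1/(-3 - 4) + 1))²*0)*(-2) = ((-1 + 1/(1/(-7) + 1))²*0)*(-2) = ((-1 + 1/(-⅐ + 1))²*0)*(-2) = ((-1 + 1/(6/7))²*0)*(-2) = ((-1 + 7/6)²*0)*(-2) = ((⅙)²*0)*(-2) = ((1/36)*0)*(-2) = 0*(-2) = 0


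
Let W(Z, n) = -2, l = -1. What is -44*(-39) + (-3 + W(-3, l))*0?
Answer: 1716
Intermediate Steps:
-44*(-39) + (-3 + W(-3, l))*0 = -44*(-39) + (-3 - 2)*0 = 1716 - 5*0 = 1716 + 0 = 1716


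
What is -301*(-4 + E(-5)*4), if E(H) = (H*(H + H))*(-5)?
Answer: 302204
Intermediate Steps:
E(H) = -10*H**2 (E(H) = (H*(2*H))*(-5) = (2*H**2)*(-5) = -10*H**2)
-301*(-4 + E(-5)*4) = -301*(-4 - 10*(-5)**2*4) = -301*(-4 - 10*25*4) = -301*(-4 - 250*4) = -301*(-4 - 1000) = -301*(-1004) = 302204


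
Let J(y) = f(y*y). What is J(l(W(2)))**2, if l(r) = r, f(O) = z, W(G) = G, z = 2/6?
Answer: 1/9 ≈ 0.11111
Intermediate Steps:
z = 1/3 (z = 2*(1/6) = 1/3 ≈ 0.33333)
f(O) = 1/3
J(y) = 1/3
J(l(W(2)))**2 = (1/3)**2 = 1/9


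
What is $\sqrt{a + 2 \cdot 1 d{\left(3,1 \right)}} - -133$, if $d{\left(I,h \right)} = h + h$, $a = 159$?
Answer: $133 + \sqrt{163} \approx 145.77$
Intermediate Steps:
$d{\left(I,h \right)} = 2 h$
$\sqrt{a + 2 \cdot 1 d{\left(3,1 \right)}} - -133 = \sqrt{159 + 2 \cdot 1 \cdot 2 \cdot 1} - -133 = \sqrt{159 + 2 \cdot 2} + 133 = \sqrt{159 + 4} + 133 = \sqrt{163} + 133 = 133 + \sqrt{163}$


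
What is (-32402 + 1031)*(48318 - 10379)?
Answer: -1190184369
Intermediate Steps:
(-32402 + 1031)*(48318 - 10379) = -31371*37939 = -1190184369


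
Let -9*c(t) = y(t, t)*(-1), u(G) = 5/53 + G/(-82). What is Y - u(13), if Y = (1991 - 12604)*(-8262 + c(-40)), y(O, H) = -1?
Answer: 3429741805693/39114 ≈ 8.7686e+7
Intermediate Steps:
u(G) = 5/53 - G/82 (u(G) = 5*(1/53) + G*(-1/82) = 5/53 - G/82)
c(t) = -⅑ (c(t) = -(-1)*(-1)/9 = -⅑*1 = -⅑)
Y = 789172067/9 (Y = (1991 - 12604)*(-8262 - ⅑) = -10613*(-74359/9) = 789172067/9 ≈ 8.7686e+7)
Y - u(13) = 789172067/9 - (5/53 - 1/82*13) = 789172067/9 - (5/53 - 13/82) = 789172067/9 - 1*(-279/4346) = 789172067/9 + 279/4346 = 3429741805693/39114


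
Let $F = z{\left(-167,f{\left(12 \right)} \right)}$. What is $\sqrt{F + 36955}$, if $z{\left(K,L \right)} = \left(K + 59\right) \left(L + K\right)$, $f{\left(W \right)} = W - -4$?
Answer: $7 \sqrt{1087} \approx 230.79$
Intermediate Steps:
$f{\left(W \right)} = 4 + W$ ($f{\left(W \right)} = W + 4 = 4 + W$)
$z{\left(K,L \right)} = \left(59 + K\right) \left(K + L\right)$
$F = 16308$ ($F = \left(-167\right)^{2} + 59 \left(-167\right) + 59 \left(4 + 12\right) - 167 \left(4 + 12\right) = 27889 - 9853 + 59 \cdot 16 - 2672 = 27889 - 9853 + 944 - 2672 = 16308$)
$\sqrt{F + 36955} = \sqrt{16308 + 36955} = \sqrt{53263} = 7 \sqrt{1087}$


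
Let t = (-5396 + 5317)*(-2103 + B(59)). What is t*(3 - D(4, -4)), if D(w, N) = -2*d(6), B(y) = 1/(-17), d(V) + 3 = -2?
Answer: -19770856/17 ≈ -1.1630e+6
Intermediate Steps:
d(V) = -5 (d(V) = -3 - 2 = -5)
B(y) = -1/17
D(w, N) = 10 (D(w, N) = -2*(-5) = 10)
t = 2824408/17 (t = (-5396 + 5317)*(-2103 - 1/17) = -79*(-35752/17) = 2824408/17 ≈ 1.6614e+5)
t*(3 - D(4, -4)) = 2824408*(3 - 1*10)/17 = 2824408*(3 - 10)/17 = (2824408/17)*(-7) = -19770856/17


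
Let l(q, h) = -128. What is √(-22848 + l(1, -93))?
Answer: 8*I*√359 ≈ 151.58*I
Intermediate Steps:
√(-22848 + l(1, -93)) = √(-22848 - 128) = √(-22976) = 8*I*√359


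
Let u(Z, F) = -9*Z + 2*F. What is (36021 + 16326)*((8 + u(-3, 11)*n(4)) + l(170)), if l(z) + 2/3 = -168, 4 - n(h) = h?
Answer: -8410418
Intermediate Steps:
n(h) = 4 - h
l(z) = -506/3 (l(z) = -2/3 - 168 = -506/3)
(36021 + 16326)*((8 + u(-3, 11)*n(4)) + l(170)) = (36021 + 16326)*((8 + (-9*(-3) + 2*11)*(4 - 1*4)) - 506/3) = 52347*((8 + (27 + 22)*(4 - 4)) - 506/3) = 52347*((8 + 49*0) - 506/3) = 52347*((8 + 0) - 506/3) = 52347*(8 - 506/3) = 52347*(-482/3) = -8410418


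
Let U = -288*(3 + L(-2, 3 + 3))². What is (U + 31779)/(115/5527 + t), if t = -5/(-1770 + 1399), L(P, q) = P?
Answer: 64572830847/70300 ≈ 9.1853e+5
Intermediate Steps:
t = 5/371 (t = -5/(-371) = -5*(-1/371) = 5/371 ≈ 0.013477)
U = -288 (U = -288*(3 - 2)² = -288*1² = -288*1 = -288)
(U + 31779)/(115/5527 + t) = (-288 + 31779)/(115/5527 + 5/371) = 31491/(115*(1/5527) + 5/371) = 31491/(115/5527 + 5/371) = 31491/(70300/2050517) = 31491*(2050517/70300) = 64572830847/70300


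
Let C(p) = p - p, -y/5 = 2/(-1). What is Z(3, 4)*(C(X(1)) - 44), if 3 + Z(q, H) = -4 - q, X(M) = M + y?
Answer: 440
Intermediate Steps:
y = 10 (y = -10/(-1) = -10*(-1) = -5*(-2) = 10)
X(M) = 10 + M (X(M) = M + 10 = 10 + M)
Z(q, H) = -7 - q (Z(q, H) = -3 + (-4 - q) = -7 - q)
C(p) = 0
Z(3, 4)*(C(X(1)) - 44) = (-7 - 1*3)*(0 - 44) = (-7 - 3)*(-44) = -10*(-44) = 440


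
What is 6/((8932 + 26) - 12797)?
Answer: -6/3839 ≈ -0.0015629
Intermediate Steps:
6/((8932 + 26) - 12797) = 6/(8958 - 12797) = 6/(-3839) = -1/3839*6 = -6/3839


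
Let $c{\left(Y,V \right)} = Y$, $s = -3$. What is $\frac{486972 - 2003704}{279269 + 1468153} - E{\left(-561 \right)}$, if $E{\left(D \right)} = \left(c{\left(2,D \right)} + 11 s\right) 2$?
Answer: $\frac{53411716}{873711} \approx 61.132$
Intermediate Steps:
$E{\left(D \right)} = -62$ ($E{\left(D \right)} = \left(2 + 11 \left(-3\right)\right) 2 = \left(2 - 33\right) 2 = \left(-31\right) 2 = -62$)
$\frac{486972 - 2003704}{279269 + 1468153} - E{\left(-561 \right)} = \frac{486972 - 2003704}{279269 + 1468153} - -62 = - \frac{1516732}{1747422} + 62 = \left(-1516732\right) \frac{1}{1747422} + 62 = - \frac{758366}{873711} + 62 = \frac{53411716}{873711}$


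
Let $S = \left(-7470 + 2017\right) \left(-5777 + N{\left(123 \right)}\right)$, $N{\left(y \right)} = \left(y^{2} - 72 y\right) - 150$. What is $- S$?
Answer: $1886738$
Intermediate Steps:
$N{\left(y \right)} = -150 + y^{2} - 72 y$
$S = -1886738$ ($S = \left(-7470 + 2017\right) \left(-5777 - \left(9006 - 15129\right)\right) = - 5453 \left(-5777 - -6123\right) = - 5453 \left(-5777 + 6123\right) = \left(-5453\right) 346 = -1886738$)
$- S = \left(-1\right) \left(-1886738\right) = 1886738$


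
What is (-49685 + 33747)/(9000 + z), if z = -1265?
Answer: -1226/595 ≈ -2.0605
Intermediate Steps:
(-49685 + 33747)/(9000 + z) = (-49685 + 33747)/(9000 - 1265) = -15938/7735 = -15938*1/7735 = -1226/595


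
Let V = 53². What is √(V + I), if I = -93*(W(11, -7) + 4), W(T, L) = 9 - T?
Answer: √2623 ≈ 51.215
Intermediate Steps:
V = 2809
I = -186 (I = -93*((9 - 1*11) + 4) = -93*((9 - 11) + 4) = -93*(-2 + 4) = -93*2 = -186)
√(V + I) = √(2809 - 186) = √2623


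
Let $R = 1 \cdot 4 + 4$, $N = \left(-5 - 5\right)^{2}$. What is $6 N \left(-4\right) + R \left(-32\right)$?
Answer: $-2656$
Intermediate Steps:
$N = 100$ ($N = \left(-10\right)^{2} = 100$)
$R = 8$ ($R = 4 + 4 = 8$)
$6 N \left(-4\right) + R \left(-32\right) = 6 \cdot 100 \left(-4\right) + 8 \left(-32\right) = 600 \left(-4\right) - 256 = -2400 - 256 = -2656$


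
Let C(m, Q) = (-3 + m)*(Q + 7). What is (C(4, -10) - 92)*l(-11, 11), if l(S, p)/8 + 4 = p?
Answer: -5320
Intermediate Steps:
l(S, p) = -32 + 8*p
C(m, Q) = (-3 + m)*(7 + Q)
(C(4, -10) - 92)*l(-11, 11) = ((-21 - 3*(-10) + 7*4 - 10*4) - 92)*(-32 + 8*11) = ((-21 + 30 + 28 - 40) - 92)*(-32 + 88) = (-3 - 92)*56 = -95*56 = -5320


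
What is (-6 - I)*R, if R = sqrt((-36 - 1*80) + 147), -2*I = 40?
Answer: 14*sqrt(31) ≈ 77.949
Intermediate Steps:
I = -20 (I = -1/2*40 = -20)
R = sqrt(31) (R = sqrt((-36 - 80) + 147) = sqrt(-116 + 147) = sqrt(31) ≈ 5.5678)
(-6 - I)*R = (-6 - 1*(-20))*sqrt(31) = (-6 + 20)*sqrt(31) = 14*sqrt(31)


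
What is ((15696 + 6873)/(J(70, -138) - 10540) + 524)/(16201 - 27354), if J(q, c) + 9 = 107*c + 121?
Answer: -4393029/93662894 ≈ -0.046903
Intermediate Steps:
J(q, c) = 112 + 107*c (J(q, c) = -9 + (107*c + 121) = -9 + (121 + 107*c) = 112 + 107*c)
((15696 + 6873)/(J(70, -138) - 10540) + 524)/(16201 - 27354) = ((15696 + 6873)/((112 + 107*(-138)) - 10540) + 524)/(16201 - 27354) = (22569/((112 - 14766) - 10540) + 524)/(-11153) = (22569/(-14654 - 10540) + 524)*(-1/11153) = (22569/(-25194) + 524)*(-1/11153) = (22569*(-1/25194) + 524)*(-1/11153) = (-7523/8398 + 524)*(-1/11153) = (4393029/8398)*(-1/11153) = -4393029/93662894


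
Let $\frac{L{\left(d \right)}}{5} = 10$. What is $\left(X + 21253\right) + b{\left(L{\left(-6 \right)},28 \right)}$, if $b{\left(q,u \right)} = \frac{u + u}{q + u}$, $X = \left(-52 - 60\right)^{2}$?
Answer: $\frac{1318111}{39} \approx 33798.0$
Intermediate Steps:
$X = 12544$ ($X = \left(-112\right)^{2} = 12544$)
$L{\left(d \right)} = 50$ ($L{\left(d \right)} = 5 \cdot 10 = 50$)
$b{\left(q,u \right)} = \frac{2 u}{q + u}$
$\left(X + 21253\right) + b{\left(L{\left(-6 \right)},28 \right)} = \left(12544 + 21253\right) + 2 \cdot 28 \frac{1}{50 + 28} = 33797 + 2 \cdot 28 \cdot \frac{1}{78} = 33797 + \frac{28}{39} = \frac{1318111}{39}$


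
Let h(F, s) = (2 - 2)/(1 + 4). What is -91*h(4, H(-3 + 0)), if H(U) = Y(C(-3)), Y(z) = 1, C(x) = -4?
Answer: 0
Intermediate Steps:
H(U) = 1
h(F, s) = 0 (h(F, s) = 0/5 = 0*(⅕) = 0)
-91*h(4, H(-3 + 0)) = -91*0 = 0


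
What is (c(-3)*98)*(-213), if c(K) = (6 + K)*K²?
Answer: -563598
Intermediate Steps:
c(K) = K²*(6 + K)
(c(-3)*98)*(-213) = (((-3)²*(6 - 3))*98)*(-213) = ((9*3)*98)*(-213) = (27*98)*(-213) = 2646*(-213) = -563598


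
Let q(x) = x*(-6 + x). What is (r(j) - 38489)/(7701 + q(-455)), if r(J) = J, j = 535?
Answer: -18977/108728 ≈ -0.17454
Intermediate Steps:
(r(j) - 38489)/(7701 + q(-455)) = (535 - 38489)/(7701 - 455*(-6 - 455)) = -37954/(7701 - 455*(-461)) = -37954/(7701 + 209755) = -37954/217456 = -37954*1/217456 = -18977/108728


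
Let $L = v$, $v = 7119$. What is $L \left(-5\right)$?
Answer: $-35595$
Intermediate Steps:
$L = 7119$
$L \left(-5\right) = 7119 \left(-5\right) = -35595$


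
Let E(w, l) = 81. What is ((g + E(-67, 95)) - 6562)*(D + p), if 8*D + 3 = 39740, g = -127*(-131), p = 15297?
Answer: 411604907/2 ≈ 2.0580e+8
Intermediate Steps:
g = 16637
D = 39737/8 (D = -3/8 + (⅛)*39740 = -3/8 + 9935/2 = 39737/8 ≈ 4967.1)
((g + E(-67, 95)) - 6562)*(D + p) = ((16637 + 81) - 6562)*(39737/8 + 15297) = (16718 - 6562)*(162113/8) = 10156*(162113/8) = 411604907/2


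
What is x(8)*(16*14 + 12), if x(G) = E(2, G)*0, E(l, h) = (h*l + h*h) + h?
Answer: 0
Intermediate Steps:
E(l, h) = h + h² + h*l (E(l, h) = (h*l + h²) + h = (h² + h*l) + h = h + h² + h*l)
x(G) = 0 (x(G) = (G*(1 + G + 2))*0 = (G*(3 + G))*0 = 0)
x(8)*(16*14 + 12) = 0*(16*14 + 12) = 0*(224 + 12) = 0*236 = 0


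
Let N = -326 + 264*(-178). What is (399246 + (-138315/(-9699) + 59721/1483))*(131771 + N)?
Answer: 161682056693461806/4794539 ≈ 3.3722e+10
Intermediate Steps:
N = -47318 (N = -326 - 46992 = -47318)
(399246 + (-138315/(-9699) + 59721/1483))*(131771 + N) = (399246 + (-138315/(-9699) + 59721/1483))*(131771 - 47318) = (399246 + (-138315*(-1/9699) + 59721*(1/1483)))*84453 = (399246 + (46105/3233 + 59721/1483))*84453 = (399246 + 261451708/4794539)*84453 = (1914461969302/4794539)*84453 = 161682056693461806/4794539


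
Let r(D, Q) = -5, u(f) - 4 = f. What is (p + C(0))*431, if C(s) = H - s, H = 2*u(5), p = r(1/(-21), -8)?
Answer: 5603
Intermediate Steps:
u(f) = 4 + f
p = -5
H = 18 (H = 2*(4 + 5) = 2*9 = 18)
C(s) = 18 - s
(p + C(0))*431 = (-5 + (18 - 1*0))*431 = (-5 + (18 + 0))*431 = (-5 + 18)*431 = 13*431 = 5603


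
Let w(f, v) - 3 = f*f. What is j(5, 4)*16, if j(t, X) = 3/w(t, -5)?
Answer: 12/7 ≈ 1.7143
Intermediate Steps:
w(f, v) = 3 + f**2 (w(f, v) = 3 + f*f = 3 + f**2)
j(t, X) = 3/(3 + t**2)
j(5, 4)*16 = (3/(3 + 5**2))*16 = (3/(3 + 25))*16 = (3/28)*16 = 12/7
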